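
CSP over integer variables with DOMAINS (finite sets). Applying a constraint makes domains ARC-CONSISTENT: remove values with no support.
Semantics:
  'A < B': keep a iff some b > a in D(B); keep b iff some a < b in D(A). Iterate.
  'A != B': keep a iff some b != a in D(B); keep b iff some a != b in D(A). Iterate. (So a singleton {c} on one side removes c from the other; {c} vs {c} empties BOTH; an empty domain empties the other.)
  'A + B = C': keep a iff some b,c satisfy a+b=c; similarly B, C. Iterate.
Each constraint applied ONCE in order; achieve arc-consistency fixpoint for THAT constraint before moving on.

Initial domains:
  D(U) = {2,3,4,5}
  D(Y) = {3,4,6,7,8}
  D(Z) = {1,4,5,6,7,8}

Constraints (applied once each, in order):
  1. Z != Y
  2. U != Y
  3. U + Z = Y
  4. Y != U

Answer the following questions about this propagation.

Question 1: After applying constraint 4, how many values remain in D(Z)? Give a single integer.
Answer: 4

Derivation:
Constraint 1 (Z != Y) on D(Z)={1,4,5,6,7,8} D(Y)={3,4,6,7,8}: no change
Constraint 2 (U != Y) on D(U)={2,3,4,5} D(Y)={3,4,6,7,8}: no change
Constraint 3 (U + Z = Y) on D(U)={2,3,4,5} D(Z)={1,4,5,6,7,8} D(Y)={3,4,6,7,8}: Z {1,4,5,6,7,8}->{1,4,5,6}
Constraint 4 (Y != U) on D(Y)={3,4,6,7,8} D(U)={2,3,4,5}: no change
So after constraint 4: D(Z)={1,4,5,6}, size = 4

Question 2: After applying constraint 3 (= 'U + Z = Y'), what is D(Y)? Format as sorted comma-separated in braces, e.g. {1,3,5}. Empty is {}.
Constraint 1 (Z != Y) on D(Z)={1,4,5,6,7,8} D(Y)={3,4,6,7,8}: no change
Constraint 2 (U != Y) on D(U)={2,3,4,5} D(Y)={3,4,6,7,8}: no change
Constraint 3 (U + Z = Y) on D(U)={2,3,4,5} D(Z)={1,4,5,6,7,8} D(Y)={3,4,6,7,8}: Z {1,4,5,6,7,8}->{1,4,5,6}
So after constraint 3: D(Y) = {3,4,6,7,8}

Answer: {3,4,6,7,8}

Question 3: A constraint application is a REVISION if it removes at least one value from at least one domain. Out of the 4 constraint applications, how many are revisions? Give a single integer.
Constraint 1 (Z != Y) on D(Z)={1,4,5,6,7,8} D(Y)={3,4,6,7,8}: no change => not a revision
Constraint 2 (U != Y) on D(U)={2,3,4,5} D(Y)={3,4,6,7,8}: no change => not a revision
Constraint 3 (U + Z = Y) on D(U)={2,3,4,5} D(Z)={1,4,5,6,7,8} D(Y)={3,4,6,7,8}: Z {1,4,5,6,7,8}->{1,4,5,6} => REVISION
Constraint 4 (Y != U) on D(Y)={3,4,6,7,8} D(U)={2,3,4,5}: no change => not a revision
Total revisions = 1

Answer: 1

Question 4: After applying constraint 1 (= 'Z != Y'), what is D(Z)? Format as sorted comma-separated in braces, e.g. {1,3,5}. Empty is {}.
Constraint 1 (Z != Y) on D(Z)={1,4,5,6,7,8} D(Y)={3,4,6,7,8}: no change
So after constraint 1: D(Z) = {1,4,5,6,7,8}

Answer: {1,4,5,6,7,8}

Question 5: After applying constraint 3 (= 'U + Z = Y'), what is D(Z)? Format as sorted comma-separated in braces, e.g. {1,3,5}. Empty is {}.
Constraint 1 (Z != Y) on D(Z)={1,4,5,6,7,8} D(Y)={3,4,6,7,8}: no change
Constraint 2 (U != Y) on D(U)={2,3,4,5} D(Y)={3,4,6,7,8}: no change
Constraint 3 (U + Z = Y) on D(U)={2,3,4,5} D(Z)={1,4,5,6,7,8} D(Y)={3,4,6,7,8}: Z {1,4,5,6,7,8}->{1,4,5,6}
So after constraint 3: D(Z) = {1,4,5,6}

Answer: {1,4,5,6}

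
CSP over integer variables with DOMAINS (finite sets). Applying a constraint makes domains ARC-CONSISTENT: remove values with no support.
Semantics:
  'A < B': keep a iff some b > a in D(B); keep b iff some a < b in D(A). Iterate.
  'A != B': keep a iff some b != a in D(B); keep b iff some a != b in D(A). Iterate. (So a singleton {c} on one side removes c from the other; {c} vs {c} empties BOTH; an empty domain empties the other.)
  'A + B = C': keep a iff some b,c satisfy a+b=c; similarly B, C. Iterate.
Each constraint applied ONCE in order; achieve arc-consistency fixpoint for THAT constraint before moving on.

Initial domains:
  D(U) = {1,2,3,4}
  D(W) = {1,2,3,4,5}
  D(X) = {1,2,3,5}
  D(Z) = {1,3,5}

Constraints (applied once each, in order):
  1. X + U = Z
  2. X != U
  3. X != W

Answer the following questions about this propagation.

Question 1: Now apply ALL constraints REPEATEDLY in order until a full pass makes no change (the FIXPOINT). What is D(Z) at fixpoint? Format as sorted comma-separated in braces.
pass 0 (initial): D(Z)={1,3,5}
pass 1: X {1,2,3,5}->{1,2,3}; Z {1,3,5}->{3,5}
pass 2: no change
Fixpoint after 2 passes: D(Z) = {3,5}

Answer: {3,5}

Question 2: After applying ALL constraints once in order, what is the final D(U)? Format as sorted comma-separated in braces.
Constraint 1 (X + U = Z) on D(X)={1,2,3,5} D(U)={1,2,3,4} D(Z)={1,3,5}: X {1,2,3,5}->{1,2,3}; Z {1,3,5}->{3,5}
Constraint 2 (X != U) on D(X)={1,2,3} D(U)={1,2,3,4}: no change
Constraint 3 (X != W) on D(X)={1,2,3} D(W)={1,2,3,4,5}: no change
So after all 3 constraints: D(U) = {1,2,3,4}

Answer: {1,2,3,4}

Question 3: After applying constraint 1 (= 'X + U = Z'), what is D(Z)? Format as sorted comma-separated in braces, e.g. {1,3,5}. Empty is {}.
Constraint 1 (X + U = Z) on D(X)={1,2,3,5} D(U)={1,2,3,4} D(Z)={1,3,5}: X {1,2,3,5}->{1,2,3}; Z {1,3,5}->{3,5}
So after constraint 1: D(Z) = {3,5}

Answer: {3,5}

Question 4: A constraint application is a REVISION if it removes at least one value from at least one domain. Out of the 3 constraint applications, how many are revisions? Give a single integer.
Constraint 1 (X + U = Z) on D(X)={1,2,3,5} D(U)={1,2,3,4} D(Z)={1,3,5}: X {1,2,3,5}->{1,2,3}; Z {1,3,5}->{3,5} => REVISION
Constraint 2 (X != U) on D(X)={1,2,3} D(U)={1,2,3,4}: no change => not a revision
Constraint 3 (X != W) on D(X)={1,2,3} D(W)={1,2,3,4,5}: no change => not a revision
Total revisions = 1

Answer: 1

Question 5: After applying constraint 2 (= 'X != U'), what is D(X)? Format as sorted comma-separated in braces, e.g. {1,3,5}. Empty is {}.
Answer: {1,2,3}

Derivation:
Constraint 1 (X + U = Z) on D(X)={1,2,3,5} D(U)={1,2,3,4} D(Z)={1,3,5}: X {1,2,3,5}->{1,2,3}; Z {1,3,5}->{3,5}
Constraint 2 (X != U) on D(X)={1,2,3} D(U)={1,2,3,4}: no change
So after constraint 2: D(X) = {1,2,3}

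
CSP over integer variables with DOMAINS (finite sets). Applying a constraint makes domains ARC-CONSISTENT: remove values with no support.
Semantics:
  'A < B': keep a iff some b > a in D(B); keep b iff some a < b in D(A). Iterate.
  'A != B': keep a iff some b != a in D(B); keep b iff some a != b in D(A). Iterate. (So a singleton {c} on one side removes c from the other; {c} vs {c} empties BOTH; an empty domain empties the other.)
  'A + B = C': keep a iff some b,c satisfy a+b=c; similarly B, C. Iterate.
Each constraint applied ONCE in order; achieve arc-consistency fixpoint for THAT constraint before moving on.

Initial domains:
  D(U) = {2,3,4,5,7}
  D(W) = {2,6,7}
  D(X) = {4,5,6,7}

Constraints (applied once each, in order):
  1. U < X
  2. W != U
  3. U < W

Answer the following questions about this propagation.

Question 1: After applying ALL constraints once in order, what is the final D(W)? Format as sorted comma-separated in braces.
Constraint 1 (U < X) on D(U)={2,3,4,5,7} D(X)={4,5,6,7}: U {2,3,4,5,7}->{2,3,4,5}
Constraint 2 (W != U) on D(W)={2,6,7} D(U)={2,3,4,5}: no change
Constraint 3 (U < W) on D(U)={2,3,4,5} D(W)={2,6,7}: W {2,6,7}->{6,7}
So after all 3 constraints: D(W) = {6,7}

Answer: {6,7}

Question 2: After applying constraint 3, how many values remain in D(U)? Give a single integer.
Constraint 1 (U < X) on D(U)={2,3,4,5,7} D(X)={4,5,6,7}: U {2,3,4,5,7}->{2,3,4,5}
Constraint 2 (W != U) on D(W)={2,6,7} D(U)={2,3,4,5}: no change
Constraint 3 (U < W) on D(U)={2,3,4,5} D(W)={2,6,7}: W {2,6,7}->{6,7}
So after constraint 3: D(U)={2,3,4,5}, size = 4

Answer: 4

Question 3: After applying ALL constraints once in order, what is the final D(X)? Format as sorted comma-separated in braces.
Answer: {4,5,6,7}

Derivation:
Constraint 1 (U < X) on D(U)={2,3,4,5,7} D(X)={4,5,6,7}: U {2,3,4,5,7}->{2,3,4,5}
Constraint 2 (W != U) on D(W)={2,6,7} D(U)={2,3,4,5}: no change
Constraint 3 (U < W) on D(U)={2,3,4,5} D(W)={2,6,7}: W {2,6,7}->{6,7}
So after all 3 constraints: D(X) = {4,5,6,7}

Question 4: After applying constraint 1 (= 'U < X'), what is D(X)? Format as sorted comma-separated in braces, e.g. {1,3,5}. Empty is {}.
Answer: {4,5,6,7}

Derivation:
Constraint 1 (U < X) on D(U)={2,3,4,5,7} D(X)={4,5,6,7}: U {2,3,4,5,7}->{2,3,4,5}
So after constraint 1: D(X) = {4,5,6,7}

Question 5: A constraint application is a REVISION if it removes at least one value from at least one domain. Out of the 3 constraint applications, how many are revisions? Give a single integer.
Answer: 2

Derivation:
Constraint 1 (U < X) on D(U)={2,3,4,5,7} D(X)={4,5,6,7}: U {2,3,4,5,7}->{2,3,4,5} => REVISION
Constraint 2 (W != U) on D(W)={2,6,7} D(U)={2,3,4,5}: no change => not a revision
Constraint 3 (U < W) on D(U)={2,3,4,5} D(W)={2,6,7}: W {2,6,7}->{6,7} => REVISION
Total revisions = 2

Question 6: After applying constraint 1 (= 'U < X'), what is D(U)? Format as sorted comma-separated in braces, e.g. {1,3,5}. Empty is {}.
Constraint 1 (U < X) on D(U)={2,3,4,5,7} D(X)={4,5,6,7}: U {2,3,4,5,7}->{2,3,4,5}
So after constraint 1: D(U) = {2,3,4,5}

Answer: {2,3,4,5}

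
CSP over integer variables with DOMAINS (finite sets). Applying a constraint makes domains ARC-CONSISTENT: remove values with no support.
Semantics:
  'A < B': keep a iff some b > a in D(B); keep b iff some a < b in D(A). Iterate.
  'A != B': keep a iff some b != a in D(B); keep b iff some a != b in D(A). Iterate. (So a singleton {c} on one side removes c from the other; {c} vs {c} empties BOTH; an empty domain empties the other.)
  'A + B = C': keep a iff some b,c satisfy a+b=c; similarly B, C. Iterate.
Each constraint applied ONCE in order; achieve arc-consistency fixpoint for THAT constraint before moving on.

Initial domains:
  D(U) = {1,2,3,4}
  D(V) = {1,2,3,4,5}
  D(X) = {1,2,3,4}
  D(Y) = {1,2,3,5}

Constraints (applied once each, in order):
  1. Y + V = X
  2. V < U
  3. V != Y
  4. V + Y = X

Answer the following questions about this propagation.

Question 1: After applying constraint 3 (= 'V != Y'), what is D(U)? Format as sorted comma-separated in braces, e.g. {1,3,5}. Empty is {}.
Constraint 1 (Y + V = X) on D(Y)={1,2,3,5} D(V)={1,2,3,4,5} D(X)={1,2,3,4}: Y {1,2,3,5}->{1,2,3}; V {1,2,3,4,5}->{1,2,3}; X {1,2,3,4}->{2,3,4}
Constraint 2 (V < U) on D(V)={1,2,3} D(U)={1,2,3,4}: U {1,2,3,4}->{2,3,4}
Constraint 3 (V != Y) on D(V)={1,2,3} D(Y)={1,2,3}: no change
So after constraint 3: D(U) = {2,3,4}

Answer: {2,3,4}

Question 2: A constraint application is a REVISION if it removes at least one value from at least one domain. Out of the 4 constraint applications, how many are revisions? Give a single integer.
Answer: 2

Derivation:
Constraint 1 (Y + V = X) on D(Y)={1,2,3,5} D(V)={1,2,3,4,5} D(X)={1,2,3,4}: Y {1,2,3,5}->{1,2,3}; V {1,2,3,4,5}->{1,2,3}; X {1,2,3,4}->{2,3,4} => REVISION
Constraint 2 (V < U) on D(V)={1,2,3} D(U)={1,2,3,4}: U {1,2,3,4}->{2,3,4} => REVISION
Constraint 3 (V != Y) on D(V)={1,2,3} D(Y)={1,2,3}: no change => not a revision
Constraint 4 (V + Y = X) on D(V)={1,2,3} D(Y)={1,2,3} D(X)={2,3,4}: no change => not a revision
Total revisions = 2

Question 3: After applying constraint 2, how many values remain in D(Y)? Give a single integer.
Constraint 1 (Y + V = X) on D(Y)={1,2,3,5} D(V)={1,2,3,4,5} D(X)={1,2,3,4}: Y {1,2,3,5}->{1,2,3}; V {1,2,3,4,5}->{1,2,3}; X {1,2,3,4}->{2,3,4}
Constraint 2 (V < U) on D(V)={1,2,3} D(U)={1,2,3,4}: U {1,2,3,4}->{2,3,4}
So after constraint 2: D(Y)={1,2,3}, size = 3

Answer: 3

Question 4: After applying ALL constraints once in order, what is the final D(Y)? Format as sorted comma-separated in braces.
Answer: {1,2,3}

Derivation:
Constraint 1 (Y + V = X) on D(Y)={1,2,3,5} D(V)={1,2,3,4,5} D(X)={1,2,3,4}: Y {1,2,3,5}->{1,2,3}; V {1,2,3,4,5}->{1,2,3}; X {1,2,3,4}->{2,3,4}
Constraint 2 (V < U) on D(V)={1,2,3} D(U)={1,2,3,4}: U {1,2,3,4}->{2,3,4}
Constraint 3 (V != Y) on D(V)={1,2,3} D(Y)={1,2,3}: no change
Constraint 4 (V + Y = X) on D(V)={1,2,3} D(Y)={1,2,3} D(X)={2,3,4}: no change
So after all 4 constraints: D(Y) = {1,2,3}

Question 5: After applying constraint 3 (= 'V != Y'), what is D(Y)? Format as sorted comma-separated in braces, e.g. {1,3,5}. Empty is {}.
Answer: {1,2,3}

Derivation:
Constraint 1 (Y + V = X) on D(Y)={1,2,3,5} D(V)={1,2,3,4,5} D(X)={1,2,3,4}: Y {1,2,3,5}->{1,2,3}; V {1,2,3,4,5}->{1,2,3}; X {1,2,3,4}->{2,3,4}
Constraint 2 (V < U) on D(V)={1,2,3} D(U)={1,2,3,4}: U {1,2,3,4}->{2,3,4}
Constraint 3 (V != Y) on D(V)={1,2,3} D(Y)={1,2,3}: no change
So after constraint 3: D(Y) = {1,2,3}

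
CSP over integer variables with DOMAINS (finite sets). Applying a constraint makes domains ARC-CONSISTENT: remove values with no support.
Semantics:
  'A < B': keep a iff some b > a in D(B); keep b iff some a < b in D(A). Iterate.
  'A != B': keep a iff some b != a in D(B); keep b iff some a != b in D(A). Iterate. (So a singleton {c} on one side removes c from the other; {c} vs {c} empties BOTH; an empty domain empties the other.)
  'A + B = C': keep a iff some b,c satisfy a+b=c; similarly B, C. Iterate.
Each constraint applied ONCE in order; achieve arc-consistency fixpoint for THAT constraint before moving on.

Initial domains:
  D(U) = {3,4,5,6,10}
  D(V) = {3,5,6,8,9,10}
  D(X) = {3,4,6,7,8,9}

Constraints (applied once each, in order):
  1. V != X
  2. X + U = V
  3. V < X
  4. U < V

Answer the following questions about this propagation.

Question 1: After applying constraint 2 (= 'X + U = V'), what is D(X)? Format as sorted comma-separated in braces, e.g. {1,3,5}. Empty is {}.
Constraint 1 (V != X) on D(V)={3,5,6,8,9,10} D(X)={3,4,6,7,8,9}: no change
Constraint 2 (X + U = V) on D(X)={3,4,6,7,8,9} D(U)={3,4,5,6,10} D(V)={3,5,6,8,9,10}: X {3,4,6,7,8,9}->{3,4,6,7}; U {3,4,5,6,10}->{3,4,5,6}; V {3,5,6,8,9,10}->{6,8,9,10}
So after constraint 2: D(X) = {3,4,6,7}

Answer: {3,4,6,7}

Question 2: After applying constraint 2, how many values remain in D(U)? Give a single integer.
Constraint 1 (V != X) on D(V)={3,5,6,8,9,10} D(X)={3,4,6,7,8,9}: no change
Constraint 2 (X + U = V) on D(X)={3,4,6,7,8,9} D(U)={3,4,5,6,10} D(V)={3,5,6,8,9,10}: X {3,4,6,7,8,9}->{3,4,6,7}; U {3,4,5,6,10}->{3,4,5,6}; V {3,5,6,8,9,10}->{6,8,9,10}
So after constraint 2: D(U)={3,4,5,6}, size = 4

Answer: 4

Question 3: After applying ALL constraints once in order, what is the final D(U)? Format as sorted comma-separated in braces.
Constraint 1 (V != X) on D(V)={3,5,6,8,9,10} D(X)={3,4,6,7,8,9}: no change
Constraint 2 (X + U = V) on D(X)={3,4,6,7,8,9} D(U)={3,4,5,6,10} D(V)={3,5,6,8,9,10}: X {3,4,6,7,8,9}->{3,4,6,7}; U {3,4,5,6,10}->{3,4,5,6}; V {3,5,6,8,9,10}->{6,8,9,10}
Constraint 3 (V < X) on D(V)={6,8,9,10} D(X)={3,4,6,7}: V {6,8,9,10}->{6}; X {3,4,6,7}->{7}
Constraint 4 (U < V) on D(U)={3,4,5,6} D(V)={6}: U {3,4,5,6}->{3,4,5}
So after all 4 constraints: D(U) = {3,4,5}

Answer: {3,4,5}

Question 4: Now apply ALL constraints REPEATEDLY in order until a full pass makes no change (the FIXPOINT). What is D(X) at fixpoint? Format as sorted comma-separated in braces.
Answer: {}

Derivation:
pass 0 (initial): D(X)={3,4,6,7,8,9}
pass 1: U {3,4,5,6,10}->{3,4,5}; V {3,5,6,8,9,10}->{6}; X {3,4,6,7,8,9}->{7}
pass 2: U {3,4,5}->{}; V {6}->{}; X {7}->{}
pass 3: no change
Fixpoint after 3 passes: D(X) = {}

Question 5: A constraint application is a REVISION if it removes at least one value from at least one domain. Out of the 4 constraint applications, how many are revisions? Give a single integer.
Answer: 3

Derivation:
Constraint 1 (V != X) on D(V)={3,5,6,8,9,10} D(X)={3,4,6,7,8,9}: no change => not a revision
Constraint 2 (X + U = V) on D(X)={3,4,6,7,8,9} D(U)={3,4,5,6,10} D(V)={3,5,6,8,9,10}: X {3,4,6,7,8,9}->{3,4,6,7}; U {3,4,5,6,10}->{3,4,5,6}; V {3,5,6,8,9,10}->{6,8,9,10} => REVISION
Constraint 3 (V < X) on D(V)={6,8,9,10} D(X)={3,4,6,7}: V {6,8,9,10}->{6}; X {3,4,6,7}->{7} => REVISION
Constraint 4 (U < V) on D(U)={3,4,5,6} D(V)={6}: U {3,4,5,6}->{3,4,5} => REVISION
Total revisions = 3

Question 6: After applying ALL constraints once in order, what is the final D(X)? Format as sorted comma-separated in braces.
Constraint 1 (V != X) on D(V)={3,5,6,8,9,10} D(X)={3,4,6,7,8,9}: no change
Constraint 2 (X + U = V) on D(X)={3,4,6,7,8,9} D(U)={3,4,5,6,10} D(V)={3,5,6,8,9,10}: X {3,4,6,7,8,9}->{3,4,6,7}; U {3,4,5,6,10}->{3,4,5,6}; V {3,5,6,8,9,10}->{6,8,9,10}
Constraint 3 (V < X) on D(V)={6,8,9,10} D(X)={3,4,6,7}: V {6,8,9,10}->{6}; X {3,4,6,7}->{7}
Constraint 4 (U < V) on D(U)={3,4,5,6} D(V)={6}: U {3,4,5,6}->{3,4,5}
So after all 4 constraints: D(X) = {7}

Answer: {7}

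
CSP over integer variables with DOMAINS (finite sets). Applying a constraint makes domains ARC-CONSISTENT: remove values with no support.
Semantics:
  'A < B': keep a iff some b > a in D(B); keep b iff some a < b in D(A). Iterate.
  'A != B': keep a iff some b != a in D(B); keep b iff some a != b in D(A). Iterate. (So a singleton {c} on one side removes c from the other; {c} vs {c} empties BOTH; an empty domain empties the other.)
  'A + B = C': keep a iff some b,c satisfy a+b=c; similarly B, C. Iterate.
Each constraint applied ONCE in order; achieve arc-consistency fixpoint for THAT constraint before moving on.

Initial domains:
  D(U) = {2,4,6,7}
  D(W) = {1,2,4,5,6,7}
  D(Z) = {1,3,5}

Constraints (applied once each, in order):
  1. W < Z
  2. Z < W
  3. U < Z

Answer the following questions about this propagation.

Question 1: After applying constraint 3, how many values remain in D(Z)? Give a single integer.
Answer: 1

Derivation:
Constraint 1 (W < Z) on D(W)={1,2,4,5,6,7} D(Z)={1,3,5}: W {1,2,4,5,6,7}->{1,2,4}; Z {1,3,5}->{3,5}
Constraint 2 (Z < W) on D(Z)={3,5} D(W)={1,2,4}: Z {3,5}->{3}; W {1,2,4}->{4}
Constraint 3 (U < Z) on D(U)={2,4,6,7} D(Z)={3}: U {2,4,6,7}->{2}
So after constraint 3: D(Z)={3}, size = 1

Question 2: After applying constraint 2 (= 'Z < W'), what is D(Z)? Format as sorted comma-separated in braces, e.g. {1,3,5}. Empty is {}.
Answer: {3}

Derivation:
Constraint 1 (W < Z) on D(W)={1,2,4,5,6,7} D(Z)={1,3,5}: W {1,2,4,5,6,7}->{1,2,4}; Z {1,3,5}->{3,5}
Constraint 2 (Z < W) on D(Z)={3,5} D(W)={1,2,4}: Z {3,5}->{3}; W {1,2,4}->{4}
So after constraint 2: D(Z) = {3}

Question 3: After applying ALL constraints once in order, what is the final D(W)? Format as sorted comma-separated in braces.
Answer: {4}

Derivation:
Constraint 1 (W < Z) on D(W)={1,2,4,5,6,7} D(Z)={1,3,5}: W {1,2,4,5,6,7}->{1,2,4}; Z {1,3,5}->{3,5}
Constraint 2 (Z < W) on D(Z)={3,5} D(W)={1,2,4}: Z {3,5}->{3}; W {1,2,4}->{4}
Constraint 3 (U < Z) on D(U)={2,4,6,7} D(Z)={3}: U {2,4,6,7}->{2}
So after all 3 constraints: D(W) = {4}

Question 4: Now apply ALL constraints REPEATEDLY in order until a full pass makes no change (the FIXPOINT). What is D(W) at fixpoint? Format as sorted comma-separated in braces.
pass 0 (initial): D(W)={1,2,4,5,6,7}
pass 1: U {2,4,6,7}->{2}; W {1,2,4,5,6,7}->{4}; Z {1,3,5}->{3}
pass 2: U {2}->{}; W {4}->{}; Z {3}->{}
pass 3: no change
Fixpoint after 3 passes: D(W) = {}

Answer: {}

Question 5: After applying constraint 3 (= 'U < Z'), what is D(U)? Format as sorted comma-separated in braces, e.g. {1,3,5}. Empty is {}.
Constraint 1 (W < Z) on D(W)={1,2,4,5,6,7} D(Z)={1,3,5}: W {1,2,4,5,6,7}->{1,2,4}; Z {1,3,5}->{3,5}
Constraint 2 (Z < W) on D(Z)={3,5} D(W)={1,2,4}: Z {3,5}->{3}; W {1,2,4}->{4}
Constraint 3 (U < Z) on D(U)={2,4,6,7} D(Z)={3}: U {2,4,6,7}->{2}
So after constraint 3: D(U) = {2}

Answer: {2}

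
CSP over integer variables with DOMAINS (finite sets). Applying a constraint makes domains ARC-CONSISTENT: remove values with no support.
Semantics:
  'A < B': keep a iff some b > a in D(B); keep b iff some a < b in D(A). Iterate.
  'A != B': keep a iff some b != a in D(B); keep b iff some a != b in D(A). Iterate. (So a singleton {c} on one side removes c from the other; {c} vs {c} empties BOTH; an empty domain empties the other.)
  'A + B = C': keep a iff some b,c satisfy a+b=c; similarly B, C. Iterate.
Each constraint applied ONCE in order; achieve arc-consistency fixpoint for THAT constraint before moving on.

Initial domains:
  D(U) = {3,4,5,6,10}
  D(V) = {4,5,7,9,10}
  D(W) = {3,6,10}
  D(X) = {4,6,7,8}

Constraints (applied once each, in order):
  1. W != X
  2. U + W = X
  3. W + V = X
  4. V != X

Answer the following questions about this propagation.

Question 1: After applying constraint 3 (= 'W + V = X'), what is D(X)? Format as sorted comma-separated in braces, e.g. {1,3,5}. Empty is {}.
Answer: {7,8}

Derivation:
Constraint 1 (W != X) on D(W)={3,6,10} D(X)={4,6,7,8}: no change
Constraint 2 (U + W = X) on D(U)={3,4,5,6,10} D(W)={3,6,10} D(X)={4,6,7,8}: U {3,4,5,6,10}->{3,4,5}; W {3,6,10}->{3}; X {4,6,7,8}->{6,7,8}
Constraint 3 (W + V = X) on D(W)={3} D(V)={4,5,7,9,10} D(X)={6,7,8}: V {4,5,7,9,10}->{4,5}; X {6,7,8}->{7,8}
So after constraint 3: D(X) = {7,8}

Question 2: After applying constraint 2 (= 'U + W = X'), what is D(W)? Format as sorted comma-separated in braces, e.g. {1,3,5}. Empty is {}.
Constraint 1 (W != X) on D(W)={3,6,10} D(X)={4,6,7,8}: no change
Constraint 2 (U + W = X) on D(U)={3,4,5,6,10} D(W)={3,6,10} D(X)={4,6,7,8}: U {3,4,5,6,10}->{3,4,5}; W {3,6,10}->{3}; X {4,6,7,8}->{6,7,8}
So after constraint 2: D(W) = {3}

Answer: {3}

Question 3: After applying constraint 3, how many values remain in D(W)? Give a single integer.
Answer: 1

Derivation:
Constraint 1 (W != X) on D(W)={3,6,10} D(X)={4,6,7,8}: no change
Constraint 2 (U + W = X) on D(U)={3,4,5,6,10} D(W)={3,6,10} D(X)={4,6,7,8}: U {3,4,5,6,10}->{3,4,5}; W {3,6,10}->{3}; X {4,6,7,8}->{6,7,8}
Constraint 3 (W + V = X) on D(W)={3} D(V)={4,5,7,9,10} D(X)={6,7,8}: V {4,5,7,9,10}->{4,5}; X {6,7,8}->{7,8}
So after constraint 3: D(W)={3}, size = 1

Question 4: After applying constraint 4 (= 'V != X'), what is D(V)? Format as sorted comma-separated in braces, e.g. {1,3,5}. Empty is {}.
Answer: {4,5}

Derivation:
Constraint 1 (W != X) on D(W)={3,6,10} D(X)={4,6,7,8}: no change
Constraint 2 (U + W = X) on D(U)={3,4,5,6,10} D(W)={3,6,10} D(X)={4,6,7,8}: U {3,4,5,6,10}->{3,4,5}; W {3,6,10}->{3}; X {4,6,7,8}->{6,7,8}
Constraint 3 (W + V = X) on D(W)={3} D(V)={4,5,7,9,10} D(X)={6,7,8}: V {4,5,7,9,10}->{4,5}; X {6,7,8}->{7,8}
Constraint 4 (V != X) on D(V)={4,5} D(X)={7,8}: no change
So after constraint 4: D(V) = {4,5}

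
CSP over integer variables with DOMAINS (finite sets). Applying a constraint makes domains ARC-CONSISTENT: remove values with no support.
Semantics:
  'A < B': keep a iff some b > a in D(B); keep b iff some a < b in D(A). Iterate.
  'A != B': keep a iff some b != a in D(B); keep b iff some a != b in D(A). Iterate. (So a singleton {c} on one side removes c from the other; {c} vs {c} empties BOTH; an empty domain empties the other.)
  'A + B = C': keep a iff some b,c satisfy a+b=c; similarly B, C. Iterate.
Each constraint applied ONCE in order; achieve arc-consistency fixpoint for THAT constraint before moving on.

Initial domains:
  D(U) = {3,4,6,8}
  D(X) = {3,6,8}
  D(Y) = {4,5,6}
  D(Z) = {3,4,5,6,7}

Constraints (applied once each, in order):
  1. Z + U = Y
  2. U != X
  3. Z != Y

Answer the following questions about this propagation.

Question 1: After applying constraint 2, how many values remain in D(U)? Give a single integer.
Answer: 1

Derivation:
Constraint 1 (Z + U = Y) on D(Z)={3,4,5,6,7} D(U)={3,4,6,8} D(Y)={4,5,6}: Z {3,4,5,6,7}->{3}; U {3,4,6,8}->{3}; Y {4,5,6}->{6}
Constraint 2 (U != X) on D(U)={3} D(X)={3,6,8}: X {3,6,8}->{6,8}
So after constraint 2: D(U)={3}, size = 1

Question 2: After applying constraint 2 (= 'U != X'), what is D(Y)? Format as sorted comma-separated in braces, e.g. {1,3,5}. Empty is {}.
Answer: {6}

Derivation:
Constraint 1 (Z + U = Y) on D(Z)={3,4,5,6,7} D(U)={3,4,6,8} D(Y)={4,5,6}: Z {3,4,5,6,7}->{3}; U {3,4,6,8}->{3}; Y {4,5,6}->{6}
Constraint 2 (U != X) on D(U)={3} D(X)={3,6,8}: X {3,6,8}->{6,8}
So after constraint 2: D(Y) = {6}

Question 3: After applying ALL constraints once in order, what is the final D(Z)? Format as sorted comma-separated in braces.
Answer: {3}

Derivation:
Constraint 1 (Z + U = Y) on D(Z)={3,4,5,6,7} D(U)={3,4,6,8} D(Y)={4,5,6}: Z {3,4,5,6,7}->{3}; U {3,4,6,8}->{3}; Y {4,5,6}->{6}
Constraint 2 (U != X) on D(U)={3} D(X)={3,6,8}: X {3,6,8}->{6,8}
Constraint 3 (Z != Y) on D(Z)={3} D(Y)={6}: no change
So after all 3 constraints: D(Z) = {3}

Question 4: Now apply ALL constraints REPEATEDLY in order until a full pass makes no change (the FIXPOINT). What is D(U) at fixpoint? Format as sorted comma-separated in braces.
pass 0 (initial): D(U)={3,4,6,8}
pass 1: U {3,4,6,8}->{3}; X {3,6,8}->{6,8}; Y {4,5,6}->{6}; Z {3,4,5,6,7}->{3}
pass 2: no change
Fixpoint after 2 passes: D(U) = {3}

Answer: {3}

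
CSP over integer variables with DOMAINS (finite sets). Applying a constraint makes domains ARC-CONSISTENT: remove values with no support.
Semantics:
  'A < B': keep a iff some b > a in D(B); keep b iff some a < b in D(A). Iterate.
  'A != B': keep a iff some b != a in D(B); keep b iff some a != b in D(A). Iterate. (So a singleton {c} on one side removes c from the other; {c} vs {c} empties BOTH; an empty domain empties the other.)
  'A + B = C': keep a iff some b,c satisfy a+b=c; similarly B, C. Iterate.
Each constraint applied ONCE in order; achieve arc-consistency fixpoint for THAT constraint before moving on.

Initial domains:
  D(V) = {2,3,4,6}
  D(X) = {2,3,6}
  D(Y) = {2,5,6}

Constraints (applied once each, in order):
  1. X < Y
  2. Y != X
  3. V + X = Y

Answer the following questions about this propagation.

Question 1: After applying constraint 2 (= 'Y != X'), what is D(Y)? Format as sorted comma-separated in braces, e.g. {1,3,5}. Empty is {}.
Constraint 1 (X < Y) on D(X)={2,3,6} D(Y)={2,5,6}: X {2,3,6}->{2,3}; Y {2,5,6}->{5,6}
Constraint 2 (Y != X) on D(Y)={5,6} D(X)={2,3}: no change
So after constraint 2: D(Y) = {5,6}

Answer: {5,6}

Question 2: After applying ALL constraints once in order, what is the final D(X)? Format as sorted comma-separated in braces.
Constraint 1 (X < Y) on D(X)={2,3,6} D(Y)={2,5,6}: X {2,3,6}->{2,3}; Y {2,5,6}->{5,6}
Constraint 2 (Y != X) on D(Y)={5,6} D(X)={2,3}: no change
Constraint 3 (V + X = Y) on D(V)={2,3,4,6} D(X)={2,3} D(Y)={5,6}: V {2,3,4,6}->{2,3,4}
So after all 3 constraints: D(X) = {2,3}

Answer: {2,3}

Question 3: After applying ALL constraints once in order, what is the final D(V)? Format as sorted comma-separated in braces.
Constraint 1 (X < Y) on D(X)={2,3,6} D(Y)={2,5,6}: X {2,3,6}->{2,3}; Y {2,5,6}->{5,6}
Constraint 2 (Y != X) on D(Y)={5,6} D(X)={2,3}: no change
Constraint 3 (V + X = Y) on D(V)={2,3,4,6} D(X)={2,3} D(Y)={5,6}: V {2,3,4,6}->{2,3,4}
So after all 3 constraints: D(V) = {2,3,4}

Answer: {2,3,4}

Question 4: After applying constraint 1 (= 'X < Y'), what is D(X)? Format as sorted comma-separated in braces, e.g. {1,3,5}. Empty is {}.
Answer: {2,3}

Derivation:
Constraint 1 (X < Y) on D(X)={2,3,6} D(Y)={2,5,6}: X {2,3,6}->{2,3}; Y {2,5,6}->{5,6}
So after constraint 1: D(X) = {2,3}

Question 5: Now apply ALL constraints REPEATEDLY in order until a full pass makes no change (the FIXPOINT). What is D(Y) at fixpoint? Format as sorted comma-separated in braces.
Answer: {5,6}

Derivation:
pass 0 (initial): D(Y)={2,5,6}
pass 1: V {2,3,4,6}->{2,3,4}; X {2,3,6}->{2,3}; Y {2,5,6}->{5,6}
pass 2: no change
Fixpoint after 2 passes: D(Y) = {5,6}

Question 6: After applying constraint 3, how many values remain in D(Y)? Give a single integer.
Answer: 2

Derivation:
Constraint 1 (X < Y) on D(X)={2,3,6} D(Y)={2,5,6}: X {2,3,6}->{2,3}; Y {2,5,6}->{5,6}
Constraint 2 (Y != X) on D(Y)={5,6} D(X)={2,3}: no change
Constraint 3 (V + X = Y) on D(V)={2,3,4,6} D(X)={2,3} D(Y)={5,6}: V {2,3,4,6}->{2,3,4}
So after constraint 3: D(Y)={5,6}, size = 2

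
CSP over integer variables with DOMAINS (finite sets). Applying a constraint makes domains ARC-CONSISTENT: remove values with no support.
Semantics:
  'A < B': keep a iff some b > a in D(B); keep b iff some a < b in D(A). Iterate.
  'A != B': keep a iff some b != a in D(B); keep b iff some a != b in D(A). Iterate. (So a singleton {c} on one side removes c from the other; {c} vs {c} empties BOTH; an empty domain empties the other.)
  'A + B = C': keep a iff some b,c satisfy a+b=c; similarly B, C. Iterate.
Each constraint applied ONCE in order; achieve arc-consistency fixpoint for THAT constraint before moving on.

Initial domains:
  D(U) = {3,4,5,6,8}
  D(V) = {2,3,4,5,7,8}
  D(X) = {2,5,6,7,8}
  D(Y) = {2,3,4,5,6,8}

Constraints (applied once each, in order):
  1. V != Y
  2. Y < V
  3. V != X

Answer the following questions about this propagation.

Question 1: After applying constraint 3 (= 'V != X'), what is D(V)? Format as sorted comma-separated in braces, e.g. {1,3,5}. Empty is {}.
Constraint 1 (V != Y) on D(V)={2,3,4,5,7,8} D(Y)={2,3,4,5,6,8}: no change
Constraint 2 (Y < V) on D(Y)={2,3,4,5,6,8} D(V)={2,3,4,5,7,8}: Y {2,3,4,5,6,8}->{2,3,4,5,6}; V {2,3,4,5,7,8}->{3,4,5,7,8}
Constraint 3 (V != X) on D(V)={3,4,5,7,8} D(X)={2,5,6,7,8}: no change
So after constraint 3: D(V) = {3,4,5,7,8}

Answer: {3,4,5,7,8}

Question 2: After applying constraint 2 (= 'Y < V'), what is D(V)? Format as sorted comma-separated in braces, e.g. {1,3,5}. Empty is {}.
Constraint 1 (V != Y) on D(V)={2,3,4,5,7,8} D(Y)={2,3,4,5,6,8}: no change
Constraint 2 (Y < V) on D(Y)={2,3,4,5,6,8} D(V)={2,3,4,5,7,8}: Y {2,3,4,5,6,8}->{2,3,4,5,6}; V {2,3,4,5,7,8}->{3,4,5,7,8}
So after constraint 2: D(V) = {3,4,5,7,8}

Answer: {3,4,5,7,8}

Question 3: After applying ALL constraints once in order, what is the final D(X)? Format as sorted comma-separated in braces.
Constraint 1 (V != Y) on D(V)={2,3,4,5,7,8} D(Y)={2,3,4,5,6,8}: no change
Constraint 2 (Y < V) on D(Y)={2,3,4,5,6,8} D(V)={2,3,4,5,7,8}: Y {2,3,4,5,6,8}->{2,3,4,5,6}; V {2,3,4,5,7,8}->{3,4,5,7,8}
Constraint 3 (V != X) on D(V)={3,4,5,7,8} D(X)={2,5,6,7,8}: no change
So after all 3 constraints: D(X) = {2,5,6,7,8}

Answer: {2,5,6,7,8}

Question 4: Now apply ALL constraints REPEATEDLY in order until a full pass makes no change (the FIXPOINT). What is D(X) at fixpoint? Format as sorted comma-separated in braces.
pass 0 (initial): D(X)={2,5,6,7,8}
pass 1: V {2,3,4,5,7,8}->{3,4,5,7,8}; Y {2,3,4,5,6,8}->{2,3,4,5,6}
pass 2: no change
Fixpoint after 2 passes: D(X) = {2,5,6,7,8}

Answer: {2,5,6,7,8}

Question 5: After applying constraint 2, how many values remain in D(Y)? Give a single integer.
Constraint 1 (V != Y) on D(V)={2,3,4,5,7,8} D(Y)={2,3,4,5,6,8}: no change
Constraint 2 (Y < V) on D(Y)={2,3,4,5,6,8} D(V)={2,3,4,5,7,8}: Y {2,3,4,5,6,8}->{2,3,4,5,6}; V {2,3,4,5,7,8}->{3,4,5,7,8}
So after constraint 2: D(Y)={2,3,4,5,6}, size = 5

Answer: 5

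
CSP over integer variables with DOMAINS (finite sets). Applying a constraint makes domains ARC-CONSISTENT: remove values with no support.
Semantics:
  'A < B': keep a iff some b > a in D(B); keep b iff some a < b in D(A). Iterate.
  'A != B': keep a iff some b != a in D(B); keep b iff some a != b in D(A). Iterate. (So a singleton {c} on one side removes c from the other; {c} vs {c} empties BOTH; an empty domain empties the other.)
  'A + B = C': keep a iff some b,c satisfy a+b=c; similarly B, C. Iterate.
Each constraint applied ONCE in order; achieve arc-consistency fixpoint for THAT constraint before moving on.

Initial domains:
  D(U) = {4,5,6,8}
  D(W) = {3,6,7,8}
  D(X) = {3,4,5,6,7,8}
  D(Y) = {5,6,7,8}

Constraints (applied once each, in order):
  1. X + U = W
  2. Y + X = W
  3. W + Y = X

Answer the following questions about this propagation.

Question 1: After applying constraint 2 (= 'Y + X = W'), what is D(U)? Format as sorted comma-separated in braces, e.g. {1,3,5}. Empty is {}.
Constraint 1 (X + U = W) on D(X)={3,4,5,6,7,8} D(U)={4,5,6,8} D(W)={3,6,7,8}: X {3,4,5,6,7,8}->{3,4}; U {4,5,6,8}->{4,5}; W {3,6,7,8}->{7,8}
Constraint 2 (Y + X = W) on D(Y)={5,6,7,8} D(X)={3,4} D(W)={7,8}: Y {5,6,7,8}->{5}; X {3,4}->{3}; W {7,8}->{8}
So after constraint 2: D(U) = {4,5}

Answer: {4,5}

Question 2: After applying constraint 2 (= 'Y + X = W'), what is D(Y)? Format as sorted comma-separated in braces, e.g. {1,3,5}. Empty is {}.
Answer: {5}

Derivation:
Constraint 1 (X + U = W) on D(X)={3,4,5,6,7,8} D(U)={4,5,6,8} D(W)={3,6,7,8}: X {3,4,5,6,7,8}->{3,4}; U {4,5,6,8}->{4,5}; W {3,6,7,8}->{7,8}
Constraint 2 (Y + X = W) on D(Y)={5,6,7,8} D(X)={3,4} D(W)={7,8}: Y {5,6,7,8}->{5}; X {3,4}->{3}; W {7,8}->{8}
So after constraint 2: D(Y) = {5}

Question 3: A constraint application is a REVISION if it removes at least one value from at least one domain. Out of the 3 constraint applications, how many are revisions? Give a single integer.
Constraint 1 (X + U = W) on D(X)={3,4,5,6,7,8} D(U)={4,5,6,8} D(W)={3,6,7,8}: X {3,4,5,6,7,8}->{3,4}; U {4,5,6,8}->{4,5}; W {3,6,7,8}->{7,8} => REVISION
Constraint 2 (Y + X = W) on D(Y)={5,6,7,8} D(X)={3,4} D(W)={7,8}: Y {5,6,7,8}->{5}; X {3,4}->{3}; W {7,8}->{8} => REVISION
Constraint 3 (W + Y = X) on D(W)={8} D(Y)={5} D(X)={3}: W {8}->{}; Y {5}->{}; X {3}->{} => REVISION
Total revisions = 3

Answer: 3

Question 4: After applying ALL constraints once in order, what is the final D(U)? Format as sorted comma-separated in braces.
Constraint 1 (X + U = W) on D(X)={3,4,5,6,7,8} D(U)={4,5,6,8} D(W)={3,6,7,8}: X {3,4,5,6,7,8}->{3,4}; U {4,5,6,8}->{4,5}; W {3,6,7,8}->{7,8}
Constraint 2 (Y + X = W) on D(Y)={5,6,7,8} D(X)={3,4} D(W)={7,8}: Y {5,6,7,8}->{5}; X {3,4}->{3}; W {7,8}->{8}
Constraint 3 (W + Y = X) on D(W)={8} D(Y)={5} D(X)={3}: W {8}->{}; Y {5}->{}; X {3}->{}
So after all 3 constraints: D(U) = {4,5}

Answer: {4,5}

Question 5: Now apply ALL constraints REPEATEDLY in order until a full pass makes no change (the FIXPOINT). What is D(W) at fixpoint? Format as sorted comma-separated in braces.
pass 0 (initial): D(W)={3,6,7,8}
pass 1: U {4,5,6,8}->{4,5}; W {3,6,7,8}->{}; X {3,4,5,6,7,8}->{}; Y {5,6,7,8}->{}
pass 2: U {4,5}->{}
pass 3: no change
Fixpoint after 3 passes: D(W) = {}

Answer: {}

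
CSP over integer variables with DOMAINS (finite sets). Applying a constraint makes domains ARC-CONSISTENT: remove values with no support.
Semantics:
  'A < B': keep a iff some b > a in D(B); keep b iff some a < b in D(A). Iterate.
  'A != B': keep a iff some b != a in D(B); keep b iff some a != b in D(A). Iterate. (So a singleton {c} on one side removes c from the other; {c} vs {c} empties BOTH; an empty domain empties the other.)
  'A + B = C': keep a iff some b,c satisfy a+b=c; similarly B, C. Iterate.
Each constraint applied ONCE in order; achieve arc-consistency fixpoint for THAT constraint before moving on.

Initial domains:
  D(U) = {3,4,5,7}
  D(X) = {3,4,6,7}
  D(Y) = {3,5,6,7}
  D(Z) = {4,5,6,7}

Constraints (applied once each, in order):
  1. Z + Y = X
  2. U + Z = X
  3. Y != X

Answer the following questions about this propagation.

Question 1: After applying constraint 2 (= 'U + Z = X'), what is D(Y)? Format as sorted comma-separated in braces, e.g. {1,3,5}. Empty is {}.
Answer: {3}

Derivation:
Constraint 1 (Z + Y = X) on D(Z)={4,5,6,7} D(Y)={3,5,6,7} D(X)={3,4,6,7}: Z {4,5,6,7}->{4}; Y {3,5,6,7}->{3}; X {3,4,6,7}->{7}
Constraint 2 (U + Z = X) on D(U)={3,4,5,7} D(Z)={4} D(X)={7}: U {3,4,5,7}->{3}
So after constraint 2: D(Y) = {3}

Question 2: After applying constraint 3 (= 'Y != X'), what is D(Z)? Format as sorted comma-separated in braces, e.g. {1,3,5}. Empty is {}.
Answer: {4}

Derivation:
Constraint 1 (Z + Y = X) on D(Z)={4,5,6,7} D(Y)={3,5,6,7} D(X)={3,4,6,7}: Z {4,5,6,7}->{4}; Y {3,5,6,7}->{3}; X {3,4,6,7}->{7}
Constraint 2 (U + Z = X) on D(U)={3,4,5,7} D(Z)={4} D(X)={7}: U {3,4,5,7}->{3}
Constraint 3 (Y != X) on D(Y)={3} D(X)={7}: no change
So after constraint 3: D(Z) = {4}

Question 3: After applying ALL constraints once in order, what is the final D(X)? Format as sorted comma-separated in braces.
Constraint 1 (Z + Y = X) on D(Z)={4,5,6,7} D(Y)={3,5,6,7} D(X)={3,4,6,7}: Z {4,5,6,7}->{4}; Y {3,5,6,7}->{3}; X {3,4,6,7}->{7}
Constraint 2 (U + Z = X) on D(U)={3,4,5,7} D(Z)={4} D(X)={7}: U {3,4,5,7}->{3}
Constraint 3 (Y != X) on D(Y)={3} D(X)={7}: no change
So after all 3 constraints: D(X) = {7}

Answer: {7}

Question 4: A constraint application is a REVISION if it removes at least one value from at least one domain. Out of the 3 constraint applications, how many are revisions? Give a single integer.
Answer: 2

Derivation:
Constraint 1 (Z + Y = X) on D(Z)={4,5,6,7} D(Y)={3,5,6,7} D(X)={3,4,6,7}: Z {4,5,6,7}->{4}; Y {3,5,6,7}->{3}; X {3,4,6,7}->{7} => REVISION
Constraint 2 (U + Z = X) on D(U)={3,4,5,7} D(Z)={4} D(X)={7}: U {3,4,5,7}->{3} => REVISION
Constraint 3 (Y != X) on D(Y)={3} D(X)={7}: no change => not a revision
Total revisions = 2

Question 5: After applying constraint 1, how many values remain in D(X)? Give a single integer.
Answer: 1

Derivation:
Constraint 1 (Z + Y = X) on D(Z)={4,5,6,7} D(Y)={3,5,6,7} D(X)={3,4,6,7}: Z {4,5,6,7}->{4}; Y {3,5,6,7}->{3}; X {3,4,6,7}->{7}
So after constraint 1: D(X)={7}, size = 1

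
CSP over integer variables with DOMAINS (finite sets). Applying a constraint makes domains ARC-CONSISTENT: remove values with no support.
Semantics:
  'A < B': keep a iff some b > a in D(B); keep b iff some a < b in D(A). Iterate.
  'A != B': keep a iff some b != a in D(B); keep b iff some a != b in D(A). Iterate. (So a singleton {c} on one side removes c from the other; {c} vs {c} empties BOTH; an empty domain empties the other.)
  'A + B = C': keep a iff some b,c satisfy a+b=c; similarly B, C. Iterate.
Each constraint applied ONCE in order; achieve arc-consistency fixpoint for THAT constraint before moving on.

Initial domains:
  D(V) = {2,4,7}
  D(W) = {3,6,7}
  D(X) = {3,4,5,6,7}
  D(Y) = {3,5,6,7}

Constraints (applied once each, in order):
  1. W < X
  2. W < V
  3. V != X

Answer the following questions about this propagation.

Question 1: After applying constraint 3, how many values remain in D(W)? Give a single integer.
Constraint 1 (W < X) on D(W)={3,6,7} D(X)={3,4,5,6,7}: W {3,6,7}->{3,6}; X {3,4,5,6,7}->{4,5,6,7}
Constraint 2 (W < V) on D(W)={3,6} D(V)={2,4,7}: V {2,4,7}->{4,7}
Constraint 3 (V != X) on D(V)={4,7} D(X)={4,5,6,7}: no change
So after constraint 3: D(W)={3,6}, size = 2

Answer: 2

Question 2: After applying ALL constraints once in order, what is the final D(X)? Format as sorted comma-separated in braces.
Answer: {4,5,6,7}

Derivation:
Constraint 1 (W < X) on D(W)={3,6,7} D(X)={3,4,5,6,7}: W {3,6,7}->{3,6}; X {3,4,5,6,7}->{4,5,6,7}
Constraint 2 (W < V) on D(W)={3,6} D(V)={2,4,7}: V {2,4,7}->{4,7}
Constraint 3 (V != X) on D(V)={4,7} D(X)={4,5,6,7}: no change
So after all 3 constraints: D(X) = {4,5,6,7}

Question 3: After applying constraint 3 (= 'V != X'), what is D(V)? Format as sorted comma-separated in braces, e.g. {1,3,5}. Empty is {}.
Constraint 1 (W < X) on D(W)={3,6,7} D(X)={3,4,5,6,7}: W {3,6,7}->{3,6}; X {3,4,5,6,7}->{4,5,6,7}
Constraint 2 (W < V) on D(W)={3,6} D(V)={2,4,7}: V {2,4,7}->{4,7}
Constraint 3 (V != X) on D(V)={4,7} D(X)={4,5,6,7}: no change
So after constraint 3: D(V) = {4,7}

Answer: {4,7}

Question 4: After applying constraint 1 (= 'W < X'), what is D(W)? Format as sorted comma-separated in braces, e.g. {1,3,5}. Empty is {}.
Answer: {3,6}

Derivation:
Constraint 1 (W < X) on D(W)={3,6,7} D(X)={3,4,5,6,7}: W {3,6,7}->{3,6}; X {3,4,5,6,7}->{4,5,6,7}
So after constraint 1: D(W) = {3,6}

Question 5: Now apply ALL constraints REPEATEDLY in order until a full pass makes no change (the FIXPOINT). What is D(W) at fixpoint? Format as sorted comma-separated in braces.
pass 0 (initial): D(W)={3,6,7}
pass 1: V {2,4,7}->{4,7}; W {3,6,7}->{3,6}; X {3,4,5,6,7}->{4,5,6,7}
pass 2: no change
Fixpoint after 2 passes: D(W) = {3,6}

Answer: {3,6}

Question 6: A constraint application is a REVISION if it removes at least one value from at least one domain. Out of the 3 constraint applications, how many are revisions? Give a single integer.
Answer: 2

Derivation:
Constraint 1 (W < X) on D(W)={3,6,7} D(X)={3,4,5,6,7}: W {3,6,7}->{3,6}; X {3,4,5,6,7}->{4,5,6,7} => REVISION
Constraint 2 (W < V) on D(W)={3,6} D(V)={2,4,7}: V {2,4,7}->{4,7} => REVISION
Constraint 3 (V != X) on D(V)={4,7} D(X)={4,5,6,7}: no change => not a revision
Total revisions = 2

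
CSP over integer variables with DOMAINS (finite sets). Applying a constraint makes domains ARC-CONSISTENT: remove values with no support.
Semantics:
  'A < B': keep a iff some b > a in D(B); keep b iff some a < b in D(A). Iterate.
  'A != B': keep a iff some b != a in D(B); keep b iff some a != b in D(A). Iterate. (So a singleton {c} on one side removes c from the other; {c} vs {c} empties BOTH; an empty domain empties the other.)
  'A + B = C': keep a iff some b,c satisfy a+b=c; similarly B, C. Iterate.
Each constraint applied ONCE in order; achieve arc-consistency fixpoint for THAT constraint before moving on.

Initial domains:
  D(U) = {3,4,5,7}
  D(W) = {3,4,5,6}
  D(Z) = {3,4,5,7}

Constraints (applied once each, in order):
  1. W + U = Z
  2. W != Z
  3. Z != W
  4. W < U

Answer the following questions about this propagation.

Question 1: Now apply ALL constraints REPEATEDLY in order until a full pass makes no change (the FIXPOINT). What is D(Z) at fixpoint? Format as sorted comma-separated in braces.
pass 0 (initial): D(Z)={3,4,5,7}
pass 1: U {3,4,5,7}->{4}; W {3,4,5,6}->{3}; Z {3,4,5,7}->{7}
pass 2: no change
Fixpoint after 2 passes: D(Z) = {7}

Answer: {7}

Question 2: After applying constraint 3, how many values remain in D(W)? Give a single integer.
Answer: 2

Derivation:
Constraint 1 (W + U = Z) on D(W)={3,4,5,6} D(U)={3,4,5,7} D(Z)={3,4,5,7}: W {3,4,5,6}->{3,4}; U {3,4,5,7}->{3,4}; Z {3,4,5,7}->{7}
Constraint 2 (W != Z) on D(W)={3,4} D(Z)={7}: no change
Constraint 3 (Z != W) on D(Z)={7} D(W)={3,4}: no change
So after constraint 3: D(W)={3,4}, size = 2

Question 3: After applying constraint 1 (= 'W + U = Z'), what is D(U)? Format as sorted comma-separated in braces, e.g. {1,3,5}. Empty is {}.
Constraint 1 (W + U = Z) on D(W)={3,4,5,6} D(U)={3,4,5,7} D(Z)={3,4,5,7}: W {3,4,5,6}->{3,4}; U {3,4,5,7}->{3,4}; Z {3,4,5,7}->{7}
So after constraint 1: D(U) = {3,4}

Answer: {3,4}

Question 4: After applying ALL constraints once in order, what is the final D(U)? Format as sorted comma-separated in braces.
Constraint 1 (W + U = Z) on D(W)={3,4,5,6} D(U)={3,4,5,7} D(Z)={3,4,5,7}: W {3,4,5,6}->{3,4}; U {3,4,5,7}->{3,4}; Z {3,4,5,7}->{7}
Constraint 2 (W != Z) on D(W)={3,4} D(Z)={7}: no change
Constraint 3 (Z != W) on D(Z)={7} D(W)={3,4}: no change
Constraint 4 (W < U) on D(W)={3,4} D(U)={3,4}: W {3,4}->{3}; U {3,4}->{4}
So after all 4 constraints: D(U) = {4}

Answer: {4}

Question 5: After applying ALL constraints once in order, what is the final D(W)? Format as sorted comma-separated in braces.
Answer: {3}

Derivation:
Constraint 1 (W + U = Z) on D(W)={3,4,5,6} D(U)={3,4,5,7} D(Z)={3,4,5,7}: W {3,4,5,6}->{3,4}; U {3,4,5,7}->{3,4}; Z {3,4,5,7}->{7}
Constraint 2 (W != Z) on D(W)={3,4} D(Z)={7}: no change
Constraint 3 (Z != W) on D(Z)={7} D(W)={3,4}: no change
Constraint 4 (W < U) on D(W)={3,4} D(U)={3,4}: W {3,4}->{3}; U {3,4}->{4}
So after all 4 constraints: D(W) = {3}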